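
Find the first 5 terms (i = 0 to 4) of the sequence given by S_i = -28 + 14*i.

This is an arithmetic sequence.
i=0: S_0 = -28 + 14*0 = -28
i=1: S_1 = -28 + 14*1 = -14
i=2: S_2 = -28 + 14*2 = 0
i=3: S_3 = -28 + 14*3 = 14
i=4: S_4 = -28 + 14*4 = 28
The first 5 terms are: [-28, -14, 0, 14, 28]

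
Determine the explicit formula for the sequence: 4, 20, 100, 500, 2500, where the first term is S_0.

Check ratios: 20 / 4 = 5.0
Common ratio r = 5.
First term a = 4.
Formula: S_i = 4 * 5^i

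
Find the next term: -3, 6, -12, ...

Ratios: 6 / -3 = -2.0
This is a geometric sequence with common ratio r = -2.
Next term = -12 * -2 = 24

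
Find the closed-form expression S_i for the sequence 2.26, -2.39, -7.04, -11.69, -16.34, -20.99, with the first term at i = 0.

Check differences: -2.39 - 2.26 = -4.65
-7.04 - -2.39 = -4.65
Common difference d = -4.65.
First term a = 2.26.
Formula: S_i = 2.26 - 4.65*i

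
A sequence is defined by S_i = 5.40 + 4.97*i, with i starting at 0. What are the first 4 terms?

This is an arithmetic sequence.
i=0: S_0 = 5.4 + 4.97*0 = 5.4
i=1: S_1 = 5.4 + 4.97*1 = 10.37
i=2: S_2 = 5.4 + 4.97*2 = 15.34
i=3: S_3 = 5.4 + 4.97*3 = 20.31
The first 4 terms are: [5.4, 10.37, 15.34, 20.31]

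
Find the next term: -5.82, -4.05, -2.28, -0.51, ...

Differences: -4.05 - -5.82 = 1.77
This is an arithmetic sequence with common difference d = 1.77.
Next term = -0.51 + 1.77 = 1.26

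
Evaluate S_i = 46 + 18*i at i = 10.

S_10 = 46 + 18*10 = 46 + 180 = 226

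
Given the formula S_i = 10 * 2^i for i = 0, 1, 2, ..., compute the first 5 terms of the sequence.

This is a geometric sequence.
i=0: S_0 = 10 * 2^0 = 10
i=1: S_1 = 10 * 2^1 = 20
i=2: S_2 = 10 * 2^2 = 40
i=3: S_3 = 10 * 2^3 = 80
i=4: S_4 = 10 * 2^4 = 160
The first 5 terms are: [10, 20, 40, 80, 160]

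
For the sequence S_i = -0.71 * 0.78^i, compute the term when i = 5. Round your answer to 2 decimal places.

S_5 = -0.71 * 0.78^5 ≈ -0.71 * 0.2887 ≈ -0.2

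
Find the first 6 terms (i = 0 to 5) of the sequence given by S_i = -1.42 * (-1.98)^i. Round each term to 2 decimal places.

This is a geometric sequence.
i=0: S_0 = -1.42 * (-1.98)^0 = -1.42
i=1: S_1 = -1.42 * (-1.98)^1 ≈ 2.81
i=2: S_2 = -1.42 * (-1.98)^2 ≈ -5.57
i=3: S_3 = -1.42 * (-1.98)^3 ≈ 11.02
i=4: S_4 = -1.42 * (-1.98)^4 ≈ -21.82
i=5: S_5 = -1.42 * (-1.98)^5 ≈ 43.21
The first 6 terms are: [-1.42, 2.81, -5.57, 11.02, -21.82, 43.21]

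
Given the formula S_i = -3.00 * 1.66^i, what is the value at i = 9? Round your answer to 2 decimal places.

S_9 = -3.0 * 1.66^9 ≈ -3.0 * 95.7134 ≈ -287.14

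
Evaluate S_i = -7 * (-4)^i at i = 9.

S_9 = -7 * (-4)^9 = -7 * -262144 = 1835008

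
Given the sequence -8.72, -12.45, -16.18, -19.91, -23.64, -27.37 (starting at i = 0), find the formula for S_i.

Check differences: -12.45 - -8.72 = -3.73
-16.18 - -12.45 = -3.73
Common difference d = -3.73.
First term a = -8.72.
Formula: S_i = -8.72 - 3.73*i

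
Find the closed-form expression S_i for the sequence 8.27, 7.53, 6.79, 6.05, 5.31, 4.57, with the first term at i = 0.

Check differences: 7.53 - 8.27 = -0.74
6.79 - 7.53 = -0.74
Common difference d = -0.74.
First term a = 8.27.
Formula: S_i = 8.27 - 0.74*i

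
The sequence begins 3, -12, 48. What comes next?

Ratios: -12 / 3 = -4.0
This is a geometric sequence with common ratio r = -4.
Next term = 48 * -4 = -192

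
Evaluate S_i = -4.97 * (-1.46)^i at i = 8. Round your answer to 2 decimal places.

S_8 = -4.97 * (-1.46)^8 ≈ -4.97 * 20.6454 ≈ -102.61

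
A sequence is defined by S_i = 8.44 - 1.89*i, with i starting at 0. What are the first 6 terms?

This is an arithmetic sequence.
i=0: S_0 = 8.44 + -1.89*0 = 8.44
i=1: S_1 = 8.44 + -1.89*1 = 6.55
i=2: S_2 = 8.44 + -1.89*2 = 4.66
i=3: S_3 = 8.44 + -1.89*3 = 2.77
i=4: S_4 = 8.44 + -1.89*4 = 0.88
i=5: S_5 = 8.44 + -1.89*5 = -1.01
The first 6 terms are: [8.44, 6.55, 4.66, 2.77, 0.88, -1.01]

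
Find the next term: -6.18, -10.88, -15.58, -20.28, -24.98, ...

Differences: -10.88 - -6.18 = -4.7
This is an arithmetic sequence with common difference d = -4.7.
Next term = -24.98 + -4.7 = -29.68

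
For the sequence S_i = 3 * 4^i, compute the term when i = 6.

S_6 = 3 * 4^6 = 3 * 4096 = 12288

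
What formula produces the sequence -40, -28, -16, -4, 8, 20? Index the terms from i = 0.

Check differences: -28 - -40 = 12
-16 - -28 = 12
Common difference d = 12.
First term a = -40.
Formula: S_i = -40 + 12*i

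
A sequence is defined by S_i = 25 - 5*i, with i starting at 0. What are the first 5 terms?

This is an arithmetic sequence.
i=0: S_0 = 25 + -5*0 = 25
i=1: S_1 = 25 + -5*1 = 20
i=2: S_2 = 25 + -5*2 = 15
i=3: S_3 = 25 + -5*3 = 10
i=4: S_4 = 25 + -5*4 = 5
The first 5 terms are: [25, 20, 15, 10, 5]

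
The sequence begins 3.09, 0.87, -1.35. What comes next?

Differences: 0.87 - 3.09 = -2.22
This is an arithmetic sequence with common difference d = -2.22.
Next term = -1.35 + -2.22 = -3.57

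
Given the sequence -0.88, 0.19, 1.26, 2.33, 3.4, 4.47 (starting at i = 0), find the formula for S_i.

Check differences: 0.19 - -0.88 = 1.07
1.26 - 0.19 = 1.07
Common difference d = 1.07.
First term a = -0.88.
Formula: S_i = -0.88 + 1.07*i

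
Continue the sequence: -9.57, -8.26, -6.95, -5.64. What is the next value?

Differences: -8.26 - -9.57 = 1.31
This is an arithmetic sequence with common difference d = 1.31.
Next term = -5.64 + 1.31 = -4.33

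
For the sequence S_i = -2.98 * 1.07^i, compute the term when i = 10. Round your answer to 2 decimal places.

S_10 = -2.98 * 1.07^10 ≈ -2.98 * 1.9672 ≈ -5.86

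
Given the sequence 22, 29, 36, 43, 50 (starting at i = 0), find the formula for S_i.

Check differences: 29 - 22 = 7
36 - 29 = 7
Common difference d = 7.
First term a = 22.
Formula: S_i = 22 + 7*i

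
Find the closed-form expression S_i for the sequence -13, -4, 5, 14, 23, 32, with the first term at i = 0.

Check differences: -4 - -13 = 9
5 - -4 = 9
Common difference d = 9.
First term a = -13.
Formula: S_i = -13 + 9*i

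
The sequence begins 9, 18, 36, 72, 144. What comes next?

Ratios: 18 / 9 = 2.0
This is a geometric sequence with common ratio r = 2.
Next term = 144 * 2 = 288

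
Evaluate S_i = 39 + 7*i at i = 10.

S_10 = 39 + 7*10 = 39 + 70 = 109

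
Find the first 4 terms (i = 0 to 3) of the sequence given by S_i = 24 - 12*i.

This is an arithmetic sequence.
i=0: S_0 = 24 + -12*0 = 24
i=1: S_1 = 24 + -12*1 = 12
i=2: S_2 = 24 + -12*2 = 0
i=3: S_3 = 24 + -12*3 = -12
The first 4 terms are: [24, 12, 0, -12]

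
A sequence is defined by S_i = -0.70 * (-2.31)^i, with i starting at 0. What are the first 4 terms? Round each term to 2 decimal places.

This is a geometric sequence.
i=0: S_0 = -0.7 * (-2.31)^0 = -0.7
i=1: S_1 = -0.7 * (-2.31)^1 ≈ 1.62
i=2: S_2 = -0.7 * (-2.31)^2 ≈ -3.74
i=3: S_3 = -0.7 * (-2.31)^3 ≈ 8.63
The first 4 terms are: [-0.7, 1.62, -3.74, 8.63]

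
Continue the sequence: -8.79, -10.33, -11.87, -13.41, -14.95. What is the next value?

Differences: -10.33 - -8.79 = -1.54
This is an arithmetic sequence with common difference d = -1.54.
Next term = -14.95 + -1.54 = -16.49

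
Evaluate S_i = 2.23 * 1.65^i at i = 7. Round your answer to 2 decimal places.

S_7 = 2.23 * 1.65^7 ≈ 2.23 * 33.2957 ≈ 74.25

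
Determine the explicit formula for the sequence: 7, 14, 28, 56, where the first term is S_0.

Check ratios: 14 / 7 = 2.0
Common ratio r = 2.
First term a = 7.
Formula: S_i = 7 * 2^i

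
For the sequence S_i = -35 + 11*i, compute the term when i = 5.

S_5 = -35 + 11*5 = -35 + 55 = 20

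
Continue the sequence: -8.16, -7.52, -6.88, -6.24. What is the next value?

Differences: -7.52 - -8.16 = 0.64
This is an arithmetic sequence with common difference d = 0.64.
Next term = -6.24 + 0.64 = -5.6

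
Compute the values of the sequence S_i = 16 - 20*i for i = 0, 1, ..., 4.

This is an arithmetic sequence.
i=0: S_0 = 16 + -20*0 = 16
i=1: S_1 = 16 + -20*1 = -4
i=2: S_2 = 16 + -20*2 = -24
i=3: S_3 = 16 + -20*3 = -44
i=4: S_4 = 16 + -20*4 = -64
The first 5 terms are: [16, -4, -24, -44, -64]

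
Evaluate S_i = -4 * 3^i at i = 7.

S_7 = -4 * 3^7 = -4 * 2187 = -8748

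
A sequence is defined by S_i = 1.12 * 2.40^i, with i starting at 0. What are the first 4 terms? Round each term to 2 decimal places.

This is a geometric sequence.
i=0: S_0 = 1.12 * 2.4^0 = 1.12
i=1: S_1 = 1.12 * 2.4^1 ≈ 2.69
i=2: S_2 = 1.12 * 2.4^2 ≈ 6.45
i=3: S_3 = 1.12 * 2.4^3 ≈ 15.48
The first 4 terms are: [1.12, 2.69, 6.45, 15.48]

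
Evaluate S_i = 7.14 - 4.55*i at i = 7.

S_7 = 7.14 + -4.55*7 = 7.14 + -31.85 = -24.71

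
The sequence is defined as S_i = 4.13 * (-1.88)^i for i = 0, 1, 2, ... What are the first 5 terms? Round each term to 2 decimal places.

This is a geometric sequence.
i=0: S_0 = 4.13 * (-1.88)^0 = 4.13
i=1: S_1 = 4.13 * (-1.88)^1 ≈ -7.76
i=2: S_2 = 4.13 * (-1.88)^2 ≈ 14.6
i=3: S_3 = 4.13 * (-1.88)^3 ≈ -27.44
i=4: S_4 = 4.13 * (-1.88)^4 ≈ 51.59
The first 5 terms are: [4.13, -7.76, 14.6, -27.44, 51.59]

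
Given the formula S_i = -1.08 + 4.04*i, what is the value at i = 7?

S_7 = -1.08 + 4.04*7 = -1.08 + 28.28 = 27.2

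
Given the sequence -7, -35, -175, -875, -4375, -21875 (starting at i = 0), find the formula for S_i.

Check ratios: -35 / -7 = 5.0
Common ratio r = 5.
First term a = -7.
Formula: S_i = -7 * 5^i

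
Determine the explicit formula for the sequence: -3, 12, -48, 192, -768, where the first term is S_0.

Check ratios: 12 / -3 = -4.0
Common ratio r = -4.
First term a = -3.
Formula: S_i = -3 * (-4)^i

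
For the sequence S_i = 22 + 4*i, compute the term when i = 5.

S_5 = 22 + 4*5 = 22 + 20 = 42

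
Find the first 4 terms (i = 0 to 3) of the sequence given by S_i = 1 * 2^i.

This is a geometric sequence.
i=0: S_0 = 1 * 2^0 = 1
i=1: S_1 = 1 * 2^1 = 2
i=2: S_2 = 1 * 2^2 = 4
i=3: S_3 = 1 * 2^3 = 8
The first 4 terms are: [1, 2, 4, 8]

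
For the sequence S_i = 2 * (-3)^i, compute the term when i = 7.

S_7 = 2 * (-3)^7 = 2 * -2187 = -4374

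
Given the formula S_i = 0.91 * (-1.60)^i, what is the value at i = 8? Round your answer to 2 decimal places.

S_8 = 0.91 * (-1.6)^8 ≈ 0.91 * 42.9497 ≈ 39.08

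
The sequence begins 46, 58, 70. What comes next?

Differences: 58 - 46 = 12
This is an arithmetic sequence with common difference d = 12.
Next term = 70 + 12 = 82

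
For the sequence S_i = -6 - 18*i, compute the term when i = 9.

S_9 = -6 + -18*9 = -6 + -162 = -168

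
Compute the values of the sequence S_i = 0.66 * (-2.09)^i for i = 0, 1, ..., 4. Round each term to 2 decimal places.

This is a geometric sequence.
i=0: S_0 = 0.66 * (-2.09)^0 = 0.66
i=1: S_1 = 0.66 * (-2.09)^1 ≈ -1.38
i=2: S_2 = 0.66 * (-2.09)^2 ≈ 2.88
i=3: S_3 = 0.66 * (-2.09)^3 ≈ -6.03
i=4: S_4 = 0.66 * (-2.09)^4 ≈ 12.59
The first 5 terms are: [0.66, -1.38, 2.88, -6.03, 12.59]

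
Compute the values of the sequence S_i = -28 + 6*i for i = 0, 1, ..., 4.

This is an arithmetic sequence.
i=0: S_0 = -28 + 6*0 = -28
i=1: S_1 = -28 + 6*1 = -22
i=2: S_2 = -28 + 6*2 = -16
i=3: S_3 = -28 + 6*3 = -10
i=4: S_4 = -28 + 6*4 = -4
The first 5 terms are: [-28, -22, -16, -10, -4]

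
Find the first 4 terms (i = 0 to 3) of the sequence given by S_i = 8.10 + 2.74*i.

This is an arithmetic sequence.
i=0: S_0 = 8.1 + 2.74*0 = 8.1
i=1: S_1 = 8.1 + 2.74*1 = 10.84
i=2: S_2 = 8.1 + 2.74*2 = 13.58
i=3: S_3 = 8.1 + 2.74*3 = 16.32
The first 4 terms are: [8.1, 10.84, 13.58, 16.32]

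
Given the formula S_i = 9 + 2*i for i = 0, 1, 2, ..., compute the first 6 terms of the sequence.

This is an arithmetic sequence.
i=0: S_0 = 9 + 2*0 = 9
i=1: S_1 = 9 + 2*1 = 11
i=2: S_2 = 9 + 2*2 = 13
i=3: S_3 = 9 + 2*3 = 15
i=4: S_4 = 9 + 2*4 = 17
i=5: S_5 = 9 + 2*5 = 19
The first 6 terms are: [9, 11, 13, 15, 17, 19]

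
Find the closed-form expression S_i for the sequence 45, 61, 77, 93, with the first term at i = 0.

Check differences: 61 - 45 = 16
77 - 61 = 16
Common difference d = 16.
First term a = 45.
Formula: S_i = 45 + 16*i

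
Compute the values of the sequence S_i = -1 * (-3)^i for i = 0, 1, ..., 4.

This is a geometric sequence.
i=0: S_0 = -1 * (-3)^0 = -1
i=1: S_1 = -1 * (-3)^1 = 3
i=2: S_2 = -1 * (-3)^2 = -9
i=3: S_3 = -1 * (-3)^3 = 27
i=4: S_4 = -1 * (-3)^4 = -81
The first 5 terms are: [-1, 3, -9, 27, -81]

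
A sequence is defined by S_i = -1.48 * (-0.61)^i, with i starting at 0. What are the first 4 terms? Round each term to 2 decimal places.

This is a geometric sequence.
i=0: S_0 = -1.48 * (-0.61)^0 = -1.48
i=1: S_1 = -1.48 * (-0.61)^1 ≈ 0.9
i=2: S_2 = -1.48 * (-0.61)^2 ≈ -0.55
i=3: S_3 = -1.48 * (-0.61)^3 ≈ 0.34
The first 4 terms are: [-1.48, 0.9, -0.55, 0.34]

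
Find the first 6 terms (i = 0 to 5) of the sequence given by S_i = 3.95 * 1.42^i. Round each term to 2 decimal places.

This is a geometric sequence.
i=0: S_0 = 3.95 * 1.42^0 = 3.95
i=1: S_1 = 3.95 * 1.42^1 ≈ 5.61
i=2: S_2 = 3.95 * 1.42^2 ≈ 7.96
i=3: S_3 = 3.95 * 1.42^3 ≈ 11.31
i=4: S_4 = 3.95 * 1.42^4 ≈ 16.06
i=5: S_5 = 3.95 * 1.42^5 ≈ 22.81
The first 6 terms are: [3.95, 5.61, 7.96, 11.31, 16.06, 22.81]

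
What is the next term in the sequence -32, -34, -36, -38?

Differences: -34 - -32 = -2
This is an arithmetic sequence with common difference d = -2.
Next term = -38 + -2 = -40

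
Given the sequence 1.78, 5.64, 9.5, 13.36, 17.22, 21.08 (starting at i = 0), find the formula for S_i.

Check differences: 5.64 - 1.78 = 3.86
9.5 - 5.64 = 3.86
Common difference d = 3.86.
First term a = 1.78.
Formula: S_i = 1.78 + 3.86*i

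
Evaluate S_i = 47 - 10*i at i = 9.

S_9 = 47 + -10*9 = 47 + -90 = -43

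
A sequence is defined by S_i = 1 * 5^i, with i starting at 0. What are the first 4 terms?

This is a geometric sequence.
i=0: S_0 = 1 * 5^0 = 1
i=1: S_1 = 1 * 5^1 = 5
i=2: S_2 = 1 * 5^2 = 25
i=3: S_3 = 1 * 5^3 = 125
The first 4 terms are: [1, 5, 25, 125]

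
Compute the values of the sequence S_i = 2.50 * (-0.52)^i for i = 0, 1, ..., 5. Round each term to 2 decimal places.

This is a geometric sequence.
i=0: S_0 = 2.5 * (-0.52)^0 = 2.5
i=1: S_1 = 2.5 * (-0.52)^1 = -1.3
i=2: S_2 = 2.5 * (-0.52)^2 ≈ 0.68
i=3: S_3 = 2.5 * (-0.52)^3 ≈ -0.35
i=4: S_4 = 2.5 * (-0.52)^4 ≈ 0.18
i=5: S_5 = 2.5 * (-0.52)^5 ≈ -0.1
The first 6 terms are: [2.5, -1.3, 0.68, -0.35, 0.18, -0.1]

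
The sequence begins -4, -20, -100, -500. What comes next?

Ratios: -20 / -4 = 5.0
This is a geometric sequence with common ratio r = 5.
Next term = -500 * 5 = -2500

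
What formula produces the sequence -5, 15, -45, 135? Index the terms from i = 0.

Check ratios: 15 / -5 = -3.0
Common ratio r = -3.
First term a = -5.
Formula: S_i = -5 * (-3)^i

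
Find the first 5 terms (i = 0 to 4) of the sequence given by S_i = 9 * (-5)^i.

This is a geometric sequence.
i=0: S_0 = 9 * (-5)^0 = 9
i=1: S_1 = 9 * (-5)^1 = -45
i=2: S_2 = 9 * (-5)^2 = 225
i=3: S_3 = 9 * (-5)^3 = -1125
i=4: S_4 = 9 * (-5)^4 = 5625
The first 5 terms are: [9, -45, 225, -1125, 5625]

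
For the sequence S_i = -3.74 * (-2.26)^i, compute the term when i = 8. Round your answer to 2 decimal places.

S_8 = -3.74 * (-2.26)^8 ≈ -3.74 * 680.5617 ≈ -2545.3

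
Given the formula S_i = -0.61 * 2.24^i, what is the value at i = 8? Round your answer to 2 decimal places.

S_8 = -0.61 * 2.24^8 ≈ -0.61 * 633.8466 ≈ -386.65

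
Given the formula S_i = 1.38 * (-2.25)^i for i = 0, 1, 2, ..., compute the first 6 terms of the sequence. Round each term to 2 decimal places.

This is a geometric sequence.
i=0: S_0 = 1.38 * (-2.25)^0 = 1.38
i=1: S_1 = 1.38 * (-2.25)^1 ≈ -3.11
i=2: S_2 = 1.38 * (-2.25)^2 ≈ 6.99
i=3: S_3 = 1.38 * (-2.25)^3 ≈ -15.72
i=4: S_4 = 1.38 * (-2.25)^4 ≈ 35.37
i=5: S_5 = 1.38 * (-2.25)^5 ≈ -79.58
The first 6 terms are: [1.38, -3.11, 6.99, -15.72, 35.37, -79.58]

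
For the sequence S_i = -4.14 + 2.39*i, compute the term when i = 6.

S_6 = -4.14 + 2.39*6 = -4.14 + 14.34 = 10.2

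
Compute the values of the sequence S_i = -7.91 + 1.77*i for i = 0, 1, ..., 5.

This is an arithmetic sequence.
i=0: S_0 = -7.91 + 1.77*0 = -7.91
i=1: S_1 = -7.91 + 1.77*1 = -6.14
i=2: S_2 = -7.91 + 1.77*2 = -4.37
i=3: S_3 = -7.91 + 1.77*3 = -2.6
i=4: S_4 = -7.91 + 1.77*4 = -0.83
i=5: S_5 = -7.91 + 1.77*5 = 0.94
The first 6 terms are: [-7.91, -6.14, -4.37, -2.6, -0.83, 0.94]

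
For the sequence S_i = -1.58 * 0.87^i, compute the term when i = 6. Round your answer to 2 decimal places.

S_6 = -1.58 * 0.87^6 ≈ -1.58 * 0.4336 ≈ -0.69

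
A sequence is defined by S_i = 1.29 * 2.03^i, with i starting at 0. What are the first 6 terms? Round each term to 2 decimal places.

This is a geometric sequence.
i=0: S_0 = 1.29 * 2.03^0 = 1.29
i=1: S_1 = 1.29 * 2.03^1 ≈ 2.62
i=2: S_2 = 1.29 * 2.03^2 ≈ 5.32
i=3: S_3 = 1.29 * 2.03^3 ≈ 10.79
i=4: S_4 = 1.29 * 2.03^4 ≈ 21.91
i=5: S_5 = 1.29 * 2.03^5 ≈ 44.47
The first 6 terms are: [1.29, 2.62, 5.32, 10.79, 21.91, 44.47]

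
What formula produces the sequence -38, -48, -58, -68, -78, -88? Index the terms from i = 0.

Check differences: -48 - -38 = -10
-58 - -48 = -10
Common difference d = -10.
First term a = -38.
Formula: S_i = -38 - 10*i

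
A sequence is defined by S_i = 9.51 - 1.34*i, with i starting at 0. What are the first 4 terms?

This is an arithmetic sequence.
i=0: S_0 = 9.51 + -1.34*0 = 9.51
i=1: S_1 = 9.51 + -1.34*1 = 8.17
i=2: S_2 = 9.51 + -1.34*2 = 6.83
i=3: S_3 = 9.51 + -1.34*3 = 5.49
The first 4 terms are: [9.51, 8.17, 6.83, 5.49]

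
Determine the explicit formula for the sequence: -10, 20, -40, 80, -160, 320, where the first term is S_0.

Check ratios: 20 / -10 = -2.0
Common ratio r = -2.
First term a = -10.
Formula: S_i = -10 * (-2)^i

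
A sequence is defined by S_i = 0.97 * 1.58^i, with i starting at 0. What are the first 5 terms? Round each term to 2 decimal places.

This is a geometric sequence.
i=0: S_0 = 0.97 * 1.58^0 = 0.97
i=1: S_1 = 0.97 * 1.58^1 ≈ 1.53
i=2: S_2 = 0.97 * 1.58^2 ≈ 2.42
i=3: S_3 = 0.97 * 1.58^3 ≈ 3.83
i=4: S_4 = 0.97 * 1.58^4 ≈ 6.05
The first 5 terms are: [0.97, 1.53, 2.42, 3.83, 6.05]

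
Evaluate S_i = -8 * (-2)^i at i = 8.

S_8 = -8 * (-2)^8 = -8 * 256 = -2048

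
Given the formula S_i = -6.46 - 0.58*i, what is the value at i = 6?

S_6 = -6.46 + -0.58*6 = -6.46 + -3.48 = -9.94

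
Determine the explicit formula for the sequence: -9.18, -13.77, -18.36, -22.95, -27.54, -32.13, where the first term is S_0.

Check differences: -13.77 - -9.18 = -4.59
-18.36 - -13.77 = -4.59
Common difference d = -4.59.
First term a = -9.18.
Formula: S_i = -9.18 - 4.59*i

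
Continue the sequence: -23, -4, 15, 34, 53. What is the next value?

Differences: -4 - -23 = 19
This is an arithmetic sequence with common difference d = 19.
Next term = 53 + 19 = 72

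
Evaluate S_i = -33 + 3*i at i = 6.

S_6 = -33 + 3*6 = -33 + 18 = -15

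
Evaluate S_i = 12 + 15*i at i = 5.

S_5 = 12 + 15*5 = 12 + 75 = 87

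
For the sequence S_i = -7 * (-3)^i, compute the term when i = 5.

S_5 = -7 * (-3)^5 = -7 * -243 = 1701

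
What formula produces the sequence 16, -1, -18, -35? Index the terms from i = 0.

Check differences: -1 - 16 = -17
-18 - -1 = -17
Common difference d = -17.
First term a = 16.
Formula: S_i = 16 - 17*i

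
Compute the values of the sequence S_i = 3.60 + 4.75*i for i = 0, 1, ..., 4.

This is an arithmetic sequence.
i=0: S_0 = 3.6 + 4.75*0 = 3.6
i=1: S_1 = 3.6 + 4.75*1 = 8.35
i=2: S_2 = 3.6 + 4.75*2 = 13.1
i=3: S_3 = 3.6 + 4.75*3 = 17.85
i=4: S_4 = 3.6 + 4.75*4 = 22.6
The first 5 terms are: [3.6, 8.35, 13.1, 17.85, 22.6]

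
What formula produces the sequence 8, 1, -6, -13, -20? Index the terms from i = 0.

Check differences: 1 - 8 = -7
-6 - 1 = -7
Common difference d = -7.
First term a = 8.
Formula: S_i = 8 - 7*i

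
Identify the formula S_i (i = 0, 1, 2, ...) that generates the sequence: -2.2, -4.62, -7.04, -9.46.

Check differences: -4.62 - -2.2 = -2.42
-7.04 - -4.62 = -2.42
Common difference d = -2.42.
First term a = -2.2.
Formula: S_i = -2.20 - 2.42*i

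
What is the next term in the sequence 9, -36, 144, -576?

Ratios: -36 / 9 = -4.0
This is a geometric sequence with common ratio r = -4.
Next term = -576 * -4 = 2304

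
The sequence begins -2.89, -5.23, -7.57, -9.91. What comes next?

Differences: -5.23 - -2.89 = -2.34
This is an arithmetic sequence with common difference d = -2.34.
Next term = -9.91 + -2.34 = -12.25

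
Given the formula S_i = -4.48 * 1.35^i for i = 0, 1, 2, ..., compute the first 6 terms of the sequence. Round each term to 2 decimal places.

This is a geometric sequence.
i=0: S_0 = -4.48 * 1.35^0 = -4.48
i=1: S_1 = -4.48 * 1.35^1 ≈ -6.05
i=2: S_2 = -4.48 * 1.35^2 ≈ -8.16
i=3: S_3 = -4.48 * 1.35^3 ≈ -11.02
i=4: S_4 = -4.48 * 1.35^4 ≈ -14.88
i=5: S_5 = -4.48 * 1.35^5 ≈ -20.09
The first 6 terms are: [-4.48, -6.05, -8.16, -11.02, -14.88, -20.09]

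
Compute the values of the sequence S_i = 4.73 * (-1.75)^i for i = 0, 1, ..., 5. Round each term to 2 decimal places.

This is a geometric sequence.
i=0: S_0 = 4.73 * (-1.75)^0 = 4.73
i=1: S_1 = 4.73 * (-1.75)^1 ≈ -8.28
i=2: S_2 = 4.73 * (-1.75)^2 ≈ 14.49
i=3: S_3 = 4.73 * (-1.75)^3 ≈ -25.35
i=4: S_4 = 4.73 * (-1.75)^4 ≈ 44.36
i=5: S_5 = 4.73 * (-1.75)^5 ≈ -77.63
The first 6 terms are: [4.73, -8.28, 14.49, -25.35, 44.36, -77.63]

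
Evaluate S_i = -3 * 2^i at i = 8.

S_8 = -3 * 2^8 = -3 * 256 = -768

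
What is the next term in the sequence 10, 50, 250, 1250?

Ratios: 50 / 10 = 5.0
This is a geometric sequence with common ratio r = 5.
Next term = 1250 * 5 = 6250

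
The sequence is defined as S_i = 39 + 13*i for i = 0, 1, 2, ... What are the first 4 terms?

This is an arithmetic sequence.
i=0: S_0 = 39 + 13*0 = 39
i=1: S_1 = 39 + 13*1 = 52
i=2: S_2 = 39 + 13*2 = 65
i=3: S_3 = 39 + 13*3 = 78
The first 4 terms are: [39, 52, 65, 78]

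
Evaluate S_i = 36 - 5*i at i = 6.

S_6 = 36 + -5*6 = 36 + -30 = 6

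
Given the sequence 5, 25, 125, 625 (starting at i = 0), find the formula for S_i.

Check ratios: 25 / 5 = 5.0
Common ratio r = 5.
First term a = 5.
Formula: S_i = 5 * 5^i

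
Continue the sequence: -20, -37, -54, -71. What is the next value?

Differences: -37 - -20 = -17
This is an arithmetic sequence with common difference d = -17.
Next term = -71 + -17 = -88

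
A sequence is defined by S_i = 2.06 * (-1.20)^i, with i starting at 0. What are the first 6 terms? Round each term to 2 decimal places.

This is a geometric sequence.
i=0: S_0 = 2.06 * (-1.2)^0 = 2.06
i=1: S_1 = 2.06 * (-1.2)^1 ≈ -2.47
i=2: S_2 = 2.06 * (-1.2)^2 ≈ 2.97
i=3: S_3 = 2.06 * (-1.2)^3 ≈ -3.56
i=4: S_4 = 2.06 * (-1.2)^4 ≈ 4.27
i=5: S_5 = 2.06 * (-1.2)^5 ≈ -5.13
The first 6 terms are: [2.06, -2.47, 2.97, -3.56, 4.27, -5.13]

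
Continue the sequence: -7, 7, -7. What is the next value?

Ratios: 7 / -7 = -1.0
This is a geometric sequence with common ratio r = -1.
Next term = -7 * -1 = 7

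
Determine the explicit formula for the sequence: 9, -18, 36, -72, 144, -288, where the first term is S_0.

Check ratios: -18 / 9 = -2.0
Common ratio r = -2.
First term a = 9.
Formula: S_i = 9 * (-2)^i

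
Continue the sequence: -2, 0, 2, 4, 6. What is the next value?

Differences: 0 - -2 = 2
This is an arithmetic sequence with common difference d = 2.
Next term = 6 + 2 = 8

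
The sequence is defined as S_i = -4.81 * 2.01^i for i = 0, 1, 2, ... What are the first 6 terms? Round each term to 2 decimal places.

This is a geometric sequence.
i=0: S_0 = -4.81 * 2.01^0 = -4.81
i=1: S_1 = -4.81 * 2.01^1 ≈ -9.67
i=2: S_2 = -4.81 * 2.01^2 ≈ -19.43
i=3: S_3 = -4.81 * 2.01^3 ≈ -39.06
i=4: S_4 = -4.81 * 2.01^4 ≈ -78.51
i=5: S_5 = -4.81 * 2.01^5 ≈ -157.81
The first 6 terms are: [-4.81, -9.67, -19.43, -39.06, -78.51, -157.81]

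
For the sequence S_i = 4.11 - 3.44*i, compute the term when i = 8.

S_8 = 4.11 + -3.44*8 = 4.11 + -27.52 = -23.41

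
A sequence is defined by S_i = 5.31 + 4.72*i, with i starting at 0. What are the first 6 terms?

This is an arithmetic sequence.
i=0: S_0 = 5.31 + 4.72*0 = 5.31
i=1: S_1 = 5.31 + 4.72*1 = 10.03
i=2: S_2 = 5.31 + 4.72*2 = 14.75
i=3: S_3 = 5.31 + 4.72*3 = 19.47
i=4: S_4 = 5.31 + 4.72*4 = 24.19
i=5: S_5 = 5.31 + 4.72*5 = 28.91
The first 6 terms are: [5.31, 10.03, 14.75, 19.47, 24.19, 28.91]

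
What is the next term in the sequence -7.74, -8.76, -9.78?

Differences: -8.76 - -7.74 = -1.02
This is an arithmetic sequence with common difference d = -1.02.
Next term = -9.78 + -1.02 = -10.8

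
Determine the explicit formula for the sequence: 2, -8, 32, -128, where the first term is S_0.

Check ratios: -8 / 2 = -4.0
Common ratio r = -4.
First term a = 2.
Formula: S_i = 2 * (-4)^i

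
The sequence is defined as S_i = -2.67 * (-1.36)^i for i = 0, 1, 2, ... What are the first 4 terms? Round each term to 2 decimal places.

This is a geometric sequence.
i=0: S_0 = -2.67 * (-1.36)^0 = -2.67
i=1: S_1 = -2.67 * (-1.36)^1 ≈ 3.63
i=2: S_2 = -2.67 * (-1.36)^2 ≈ -4.94
i=3: S_3 = -2.67 * (-1.36)^3 ≈ 6.72
The first 4 terms are: [-2.67, 3.63, -4.94, 6.72]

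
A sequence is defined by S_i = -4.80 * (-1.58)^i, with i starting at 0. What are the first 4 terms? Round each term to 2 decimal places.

This is a geometric sequence.
i=0: S_0 = -4.8 * (-1.58)^0 = -4.8
i=1: S_1 = -4.8 * (-1.58)^1 ≈ 7.58
i=2: S_2 = -4.8 * (-1.58)^2 ≈ -11.98
i=3: S_3 = -4.8 * (-1.58)^3 ≈ 18.93
The first 4 terms are: [-4.8, 7.58, -11.98, 18.93]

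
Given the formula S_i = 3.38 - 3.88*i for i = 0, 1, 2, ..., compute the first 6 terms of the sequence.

This is an arithmetic sequence.
i=0: S_0 = 3.38 + -3.88*0 = 3.38
i=1: S_1 = 3.38 + -3.88*1 = -0.5
i=2: S_2 = 3.38 + -3.88*2 = -4.38
i=3: S_3 = 3.38 + -3.88*3 = -8.26
i=4: S_4 = 3.38 + -3.88*4 = -12.14
i=5: S_5 = 3.38 + -3.88*5 = -16.02
The first 6 terms are: [3.38, -0.5, -4.38, -8.26, -12.14, -16.02]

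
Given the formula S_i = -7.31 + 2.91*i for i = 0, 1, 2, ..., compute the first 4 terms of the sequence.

This is an arithmetic sequence.
i=0: S_0 = -7.31 + 2.91*0 = -7.31
i=1: S_1 = -7.31 + 2.91*1 = -4.4
i=2: S_2 = -7.31 + 2.91*2 = -1.49
i=3: S_3 = -7.31 + 2.91*3 = 1.42
The first 4 terms are: [-7.31, -4.4, -1.49, 1.42]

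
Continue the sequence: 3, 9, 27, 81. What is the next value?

Ratios: 9 / 3 = 3.0
This is a geometric sequence with common ratio r = 3.
Next term = 81 * 3 = 243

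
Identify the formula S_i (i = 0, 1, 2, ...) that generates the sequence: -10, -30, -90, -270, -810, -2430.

Check ratios: -30 / -10 = 3.0
Common ratio r = 3.
First term a = -10.
Formula: S_i = -10 * 3^i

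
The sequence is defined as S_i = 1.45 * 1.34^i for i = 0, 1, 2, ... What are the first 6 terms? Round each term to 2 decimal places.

This is a geometric sequence.
i=0: S_0 = 1.45 * 1.34^0 = 1.45
i=1: S_1 = 1.45 * 1.34^1 ≈ 1.94
i=2: S_2 = 1.45 * 1.34^2 ≈ 2.6
i=3: S_3 = 1.45 * 1.34^3 ≈ 3.49
i=4: S_4 = 1.45 * 1.34^4 ≈ 4.68
i=5: S_5 = 1.45 * 1.34^5 ≈ 6.26
The first 6 terms are: [1.45, 1.94, 2.6, 3.49, 4.68, 6.26]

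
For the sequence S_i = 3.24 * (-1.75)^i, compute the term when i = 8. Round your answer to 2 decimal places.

S_8 = 3.24 * (-1.75)^8 ≈ 3.24 * 87.9639 ≈ 285.0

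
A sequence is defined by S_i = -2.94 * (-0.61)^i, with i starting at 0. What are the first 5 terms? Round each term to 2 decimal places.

This is a geometric sequence.
i=0: S_0 = -2.94 * (-0.61)^0 = -2.94
i=1: S_1 = -2.94 * (-0.61)^1 ≈ 1.79
i=2: S_2 = -2.94 * (-0.61)^2 ≈ -1.09
i=3: S_3 = -2.94 * (-0.61)^3 ≈ 0.67
i=4: S_4 = -2.94 * (-0.61)^4 ≈ -0.41
The first 5 terms are: [-2.94, 1.79, -1.09, 0.67, -0.41]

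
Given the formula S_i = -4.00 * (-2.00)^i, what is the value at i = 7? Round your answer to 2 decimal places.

S_7 = -4.0 * (-2.0)^7 = -4.0 * -128 = 512.0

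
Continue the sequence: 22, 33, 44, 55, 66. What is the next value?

Differences: 33 - 22 = 11
This is an arithmetic sequence with common difference d = 11.
Next term = 66 + 11 = 77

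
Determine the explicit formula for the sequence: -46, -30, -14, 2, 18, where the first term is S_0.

Check differences: -30 - -46 = 16
-14 - -30 = 16
Common difference d = 16.
First term a = -46.
Formula: S_i = -46 + 16*i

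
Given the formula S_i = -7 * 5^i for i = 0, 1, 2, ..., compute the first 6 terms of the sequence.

This is a geometric sequence.
i=0: S_0 = -7 * 5^0 = -7
i=1: S_1 = -7 * 5^1 = -35
i=2: S_2 = -7 * 5^2 = -175
i=3: S_3 = -7 * 5^3 = -875
i=4: S_4 = -7 * 5^4 = -4375
i=5: S_5 = -7 * 5^5 = -21875
The first 6 terms are: [-7, -35, -175, -875, -4375, -21875]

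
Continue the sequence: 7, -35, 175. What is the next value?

Ratios: -35 / 7 = -5.0
This is a geometric sequence with common ratio r = -5.
Next term = 175 * -5 = -875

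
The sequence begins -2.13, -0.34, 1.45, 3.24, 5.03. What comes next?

Differences: -0.34 - -2.13 = 1.79
This is an arithmetic sequence with common difference d = 1.79.
Next term = 5.03 + 1.79 = 6.82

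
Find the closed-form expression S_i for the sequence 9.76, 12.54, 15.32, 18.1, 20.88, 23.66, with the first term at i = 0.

Check differences: 12.54 - 9.76 = 2.78
15.32 - 12.54 = 2.78
Common difference d = 2.78.
First term a = 9.76.
Formula: S_i = 9.76 + 2.78*i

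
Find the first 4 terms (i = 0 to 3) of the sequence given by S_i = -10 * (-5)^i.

This is a geometric sequence.
i=0: S_0 = -10 * (-5)^0 = -10
i=1: S_1 = -10 * (-5)^1 = 50
i=2: S_2 = -10 * (-5)^2 = -250
i=3: S_3 = -10 * (-5)^3 = 1250
The first 4 terms are: [-10, 50, -250, 1250]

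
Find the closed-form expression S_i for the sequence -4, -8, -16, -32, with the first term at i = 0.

Check ratios: -8 / -4 = 2.0
Common ratio r = 2.
First term a = -4.
Formula: S_i = -4 * 2^i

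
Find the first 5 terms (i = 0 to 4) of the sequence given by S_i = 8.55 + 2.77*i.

This is an arithmetic sequence.
i=0: S_0 = 8.55 + 2.77*0 = 8.55
i=1: S_1 = 8.55 + 2.77*1 = 11.32
i=2: S_2 = 8.55 + 2.77*2 = 14.09
i=3: S_3 = 8.55 + 2.77*3 = 16.86
i=4: S_4 = 8.55 + 2.77*4 = 19.63
The first 5 terms are: [8.55, 11.32, 14.09, 16.86, 19.63]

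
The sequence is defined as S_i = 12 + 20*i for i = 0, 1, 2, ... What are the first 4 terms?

This is an arithmetic sequence.
i=0: S_0 = 12 + 20*0 = 12
i=1: S_1 = 12 + 20*1 = 32
i=2: S_2 = 12 + 20*2 = 52
i=3: S_3 = 12 + 20*3 = 72
The first 4 terms are: [12, 32, 52, 72]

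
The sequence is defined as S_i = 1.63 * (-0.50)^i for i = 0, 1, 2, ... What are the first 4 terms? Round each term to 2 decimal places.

This is a geometric sequence.
i=0: S_0 = 1.63 * (-0.5)^0 = 1.63
i=1: S_1 = 1.63 * (-0.5)^1 ≈ -0.82
i=2: S_2 = 1.63 * (-0.5)^2 ≈ 0.41
i=3: S_3 = 1.63 * (-0.5)^3 ≈ -0.2
The first 4 terms are: [1.63, -0.82, 0.41, -0.2]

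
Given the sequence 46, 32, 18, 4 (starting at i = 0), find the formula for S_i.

Check differences: 32 - 46 = -14
18 - 32 = -14
Common difference d = -14.
First term a = 46.
Formula: S_i = 46 - 14*i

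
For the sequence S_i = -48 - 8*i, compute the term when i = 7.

S_7 = -48 + -8*7 = -48 + -56 = -104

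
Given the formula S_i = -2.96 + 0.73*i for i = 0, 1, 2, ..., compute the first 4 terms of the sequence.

This is an arithmetic sequence.
i=0: S_0 = -2.96 + 0.73*0 = -2.96
i=1: S_1 = -2.96 + 0.73*1 = -2.23
i=2: S_2 = -2.96 + 0.73*2 = -1.5
i=3: S_3 = -2.96 + 0.73*3 = -0.77
The first 4 terms are: [-2.96, -2.23, -1.5, -0.77]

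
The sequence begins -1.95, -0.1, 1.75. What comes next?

Differences: -0.1 - -1.95 = 1.85
This is an arithmetic sequence with common difference d = 1.85.
Next term = 1.75 + 1.85 = 3.6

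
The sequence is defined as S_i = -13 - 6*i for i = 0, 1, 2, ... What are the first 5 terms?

This is an arithmetic sequence.
i=0: S_0 = -13 + -6*0 = -13
i=1: S_1 = -13 + -6*1 = -19
i=2: S_2 = -13 + -6*2 = -25
i=3: S_3 = -13 + -6*3 = -31
i=4: S_4 = -13 + -6*4 = -37
The first 5 terms are: [-13, -19, -25, -31, -37]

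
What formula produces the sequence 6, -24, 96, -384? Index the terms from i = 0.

Check ratios: -24 / 6 = -4.0
Common ratio r = -4.
First term a = 6.
Formula: S_i = 6 * (-4)^i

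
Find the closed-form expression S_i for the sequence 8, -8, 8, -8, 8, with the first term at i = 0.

Check ratios: -8 / 8 = -1.0
Common ratio r = -1.
First term a = 8.
Formula: S_i = 8 * (-1)^i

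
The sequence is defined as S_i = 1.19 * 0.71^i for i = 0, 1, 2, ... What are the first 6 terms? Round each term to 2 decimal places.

This is a geometric sequence.
i=0: S_0 = 1.19 * 0.71^0 = 1.19
i=1: S_1 = 1.19 * 0.71^1 ≈ 0.84
i=2: S_2 = 1.19 * 0.71^2 ≈ 0.6
i=3: S_3 = 1.19 * 0.71^3 ≈ 0.43
i=4: S_4 = 1.19 * 0.71^4 ≈ 0.3
i=5: S_5 = 1.19 * 0.71^5 ≈ 0.21
The first 6 terms are: [1.19, 0.84, 0.6, 0.43, 0.3, 0.21]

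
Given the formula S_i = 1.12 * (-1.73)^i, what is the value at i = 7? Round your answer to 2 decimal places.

S_7 = 1.12 * (-1.73)^7 ≈ 1.12 * -46.3791 ≈ -51.94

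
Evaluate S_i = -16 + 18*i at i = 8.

S_8 = -16 + 18*8 = -16 + 144 = 128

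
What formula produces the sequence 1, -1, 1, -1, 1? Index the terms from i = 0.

Check ratios: -1 / 1 = -1.0
Common ratio r = -1.
First term a = 1.
Formula: S_i = 1 * (-1)^i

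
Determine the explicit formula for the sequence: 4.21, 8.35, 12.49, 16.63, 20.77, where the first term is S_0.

Check differences: 8.35 - 4.21 = 4.14
12.49 - 8.35 = 4.14
Common difference d = 4.14.
First term a = 4.21.
Formula: S_i = 4.21 + 4.14*i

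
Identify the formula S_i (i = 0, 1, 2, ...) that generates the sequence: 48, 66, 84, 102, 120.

Check differences: 66 - 48 = 18
84 - 66 = 18
Common difference d = 18.
First term a = 48.
Formula: S_i = 48 + 18*i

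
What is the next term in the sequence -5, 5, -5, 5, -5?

Ratios: 5 / -5 = -1.0
This is a geometric sequence with common ratio r = -1.
Next term = -5 * -1 = 5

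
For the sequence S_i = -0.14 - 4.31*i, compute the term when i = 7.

S_7 = -0.14 + -4.31*7 = -0.14 + -30.17 = -30.31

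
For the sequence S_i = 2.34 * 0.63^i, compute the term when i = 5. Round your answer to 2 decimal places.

S_5 = 2.34 * 0.63^5 ≈ 2.34 * 0.0992 ≈ 0.23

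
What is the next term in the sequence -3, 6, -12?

Ratios: 6 / -3 = -2.0
This is a geometric sequence with common ratio r = -2.
Next term = -12 * -2 = 24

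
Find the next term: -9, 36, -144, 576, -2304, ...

Ratios: 36 / -9 = -4.0
This is a geometric sequence with common ratio r = -4.
Next term = -2304 * -4 = 9216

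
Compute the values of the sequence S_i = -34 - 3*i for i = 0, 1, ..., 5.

This is an arithmetic sequence.
i=0: S_0 = -34 + -3*0 = -34
i=1: S_1 = -34 + -3*1 = -37
i=2: S_2 = -34 + -3*2 = -40
i=3: S_3 = -34 + -3*3 = -43
i=4: S_4 = -34 + -3*4 = -46
i=5: S_5 = -34 + -3*5 = -49
The first 6 terms are: [-34, -37, -40, -43, -46, -49]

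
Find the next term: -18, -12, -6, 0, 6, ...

Differences: -12 - -18 = 6
This is an arithmetic sequence with common difference d = 6.
Next term = 6 + 6 = 12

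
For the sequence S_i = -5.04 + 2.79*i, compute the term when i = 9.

S_9 = -5.04 + 2.79*9 = -5.04 + 25.11 = 20.07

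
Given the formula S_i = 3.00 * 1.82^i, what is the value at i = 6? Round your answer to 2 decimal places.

S_6 = 3.0 * 1.82^6 ≈ 3.0 * 36.3436 ≈ 109.03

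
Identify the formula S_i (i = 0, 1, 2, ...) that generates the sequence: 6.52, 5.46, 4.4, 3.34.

Check differences: 5.46 - 6.52 = -1.06
4.4 - 5.46 = -1.06
Common difference d = -1.06.
First term a = 6.52.
Formula: S_i = 6.52 - 1.06*i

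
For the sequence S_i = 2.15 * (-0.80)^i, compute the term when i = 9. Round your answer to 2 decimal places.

S_9 = 2.15 * (-0.8)^9 ≈ 2.15 * -0.1342 ≈ -0.29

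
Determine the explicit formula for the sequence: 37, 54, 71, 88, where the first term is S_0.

Check differences: 54 - 37 = 17
71 - 54 = 17
Common difference d = 17.
First term a = 37.
Formula: S_i = 37 + 17*i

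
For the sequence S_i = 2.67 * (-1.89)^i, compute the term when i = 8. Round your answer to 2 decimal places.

S_8 = 2.67 * (-1.89)^8 ≈ 2.67 * 162.815 ≈ 434.72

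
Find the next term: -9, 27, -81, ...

Ratios: 27 / -9 = -3.0
This is a geometric sequence with common ratio r = -3.
Next term = -81 * -3 = 243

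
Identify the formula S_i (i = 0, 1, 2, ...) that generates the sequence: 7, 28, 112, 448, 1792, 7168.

Check ratios: 28 / 7 = 4.0
Common ratio r = 4.
First term a = 7.
Formula: S_i = 7 * 4^i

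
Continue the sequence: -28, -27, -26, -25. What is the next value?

Differences: -27 - -28 = 1
This is an arithmetic sequence with common difference d = 1.
Next term = -25 + 1 = -24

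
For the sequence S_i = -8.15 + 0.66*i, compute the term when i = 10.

S_10 = -8.15 + 0.66*10 = -8.15 + 6.6 = -1.55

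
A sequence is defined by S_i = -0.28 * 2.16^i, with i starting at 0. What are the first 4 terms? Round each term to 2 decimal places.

This is a geometric sequence.
i=0: S_0 = -0.28 * 2.16^0 = -0.28
i=1: S_1 = -0.28 * 2.16^1 ≈ -0.6
i=2: S_2 = -0.28 * 2.16^2 ≈ -1.31
i=3: S_3 = -0.28 * 2.16^3 ≈ -2.82
The first 4 terms are: [-0.28, -0.6, -1.31, -2.82]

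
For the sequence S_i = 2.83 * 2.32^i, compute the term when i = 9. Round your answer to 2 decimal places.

S_9 = 2.83 * 2.32^9 ≈ 2.83 * 1947.1162 ≈ 5510.34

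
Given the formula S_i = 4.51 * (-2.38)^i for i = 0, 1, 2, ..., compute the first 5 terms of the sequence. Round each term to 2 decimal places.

This is a geometric sequence.
i=0: S_0 = 4.51 * (-2.38)^0 = 4.51
i=1: S_1 = 4.51 * (-2.38)^1 ≈ -10.73
i=2: S_2 = 4.51 * (-2.38)^2 ≈ 25.55
i=3: S_3 = 4.51 * (-2.38)^3 ≈ -60.8
i=4: S_4 = 4.51 * (-2.38)^4 ≈ 144.71
The first 5 terms are: [4.51, -10.73, 25.55, -60.8, 144.71]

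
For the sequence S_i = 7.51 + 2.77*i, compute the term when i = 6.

S_6 = 7.51 + 2.77*6 = 7.51 + 16.62 = 24.13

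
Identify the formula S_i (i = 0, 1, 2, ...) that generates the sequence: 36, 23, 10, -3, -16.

Check differences: 23 - 36 = -13
10 - 23 = -13
Common difference d = -13.
First term a = 36.
Formula: S_i = 36 - 13*i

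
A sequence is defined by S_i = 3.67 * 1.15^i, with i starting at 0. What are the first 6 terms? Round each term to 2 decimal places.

This is a geometric sequence.
i=0: S_0 = 3.67 * 1.15^0 = 3.67
i=1: S_1 = 3.67 * 1.15^1 ≈ 4.22
i=2: S_2 = 3.67 * 1.15^2 ≈ 4.85
i=3: S_3 = 3.67 * 1.15^3 ≈ 5.58
i=4: S_4 = 3.67 * 1.15^4 ≈ 6.42
i=5: S_5 = 3.67 * 1.15^5 ≈ 7.38
The first 6 terms are: [3.67, 4.22, 4.85, 5.58, 6.42, 7.38]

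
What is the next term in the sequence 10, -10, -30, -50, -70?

Differences: -10 - 10 = -20
This is an arithmetic sequence with common difference d = -20.
Next term = -70 + -20 = -90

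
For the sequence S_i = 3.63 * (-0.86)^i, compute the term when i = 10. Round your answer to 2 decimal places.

S_10 = 3.63 * (-0.86)^10 ≈ 3.63 * 0.2213 ≈ 0.8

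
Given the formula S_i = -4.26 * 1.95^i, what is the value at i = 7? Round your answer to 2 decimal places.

S_7 = -4.26 * 1.95^7 ≈ -4.26 * 107.2117 ≈ -456.72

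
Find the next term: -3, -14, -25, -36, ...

Differences: -14 - -3 = -11
This is an arithmetic sequence with common difference d = -11.
Next term = -36 + -11 = -47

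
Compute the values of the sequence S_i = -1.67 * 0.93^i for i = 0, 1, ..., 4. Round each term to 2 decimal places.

This is a geometric sequence.
i=0: S_0 = -1.67 * 0.93^0 = -1.67
i=1: S_1 = -1.67 * 0.93^1 ≈ -1.55
i=2: S_2 = -1.67 * 0.93^2 ≈ -1.44
i=3: S_3 = -1.67 * 0.93^3 ≈ -1.34
i=4: S_4 = -1.67 * 0.93^4 ≈ -1.25
The first 5 terms are: [-1.67, -1.55, -1.44, -1.34, -1.25]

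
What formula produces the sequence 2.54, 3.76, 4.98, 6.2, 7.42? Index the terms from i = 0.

Check differences: 3.76 - 2.54 = 1.22
4.98 - 3.76 = 1.22
Common difference d = 1.22.
First term a = 2.54.
Formula: S_i = 2.54 + 1.22*i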